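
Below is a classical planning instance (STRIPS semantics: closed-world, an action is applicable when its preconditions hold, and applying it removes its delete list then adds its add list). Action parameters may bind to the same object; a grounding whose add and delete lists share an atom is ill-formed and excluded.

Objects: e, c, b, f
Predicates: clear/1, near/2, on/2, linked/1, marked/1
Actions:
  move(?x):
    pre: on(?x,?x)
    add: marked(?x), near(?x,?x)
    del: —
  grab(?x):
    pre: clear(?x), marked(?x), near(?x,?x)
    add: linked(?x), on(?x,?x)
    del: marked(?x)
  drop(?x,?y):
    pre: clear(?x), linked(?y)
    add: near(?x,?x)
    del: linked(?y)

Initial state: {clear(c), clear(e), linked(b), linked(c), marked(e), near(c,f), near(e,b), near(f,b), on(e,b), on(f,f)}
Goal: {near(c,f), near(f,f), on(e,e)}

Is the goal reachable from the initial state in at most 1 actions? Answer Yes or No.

No

1. move(f)  →  {clear(c), clear(e), linked(b), linked(c), marked(e), marked(f), near(c,f), near(e,b), near(f,b), near(f,f), on(e,b), on(f,f)}
2. drop(e,c)  →  {clear(c), clear(e), linked(b), marked(e), marked(f), near(c,f), near(e,b), near(e,e), near(f,b), near(f,f), on(e,b), on(f,f)}
3. grab(e)  →  {clear(c), clear(e), linked(b), linked(e), marked(f), near(c,f), near(e,b), near(e,e), near(f,b), near(f,f), on(e,b), on(e,e), on(f,f)}
optimal plan length = 3; 3 > 1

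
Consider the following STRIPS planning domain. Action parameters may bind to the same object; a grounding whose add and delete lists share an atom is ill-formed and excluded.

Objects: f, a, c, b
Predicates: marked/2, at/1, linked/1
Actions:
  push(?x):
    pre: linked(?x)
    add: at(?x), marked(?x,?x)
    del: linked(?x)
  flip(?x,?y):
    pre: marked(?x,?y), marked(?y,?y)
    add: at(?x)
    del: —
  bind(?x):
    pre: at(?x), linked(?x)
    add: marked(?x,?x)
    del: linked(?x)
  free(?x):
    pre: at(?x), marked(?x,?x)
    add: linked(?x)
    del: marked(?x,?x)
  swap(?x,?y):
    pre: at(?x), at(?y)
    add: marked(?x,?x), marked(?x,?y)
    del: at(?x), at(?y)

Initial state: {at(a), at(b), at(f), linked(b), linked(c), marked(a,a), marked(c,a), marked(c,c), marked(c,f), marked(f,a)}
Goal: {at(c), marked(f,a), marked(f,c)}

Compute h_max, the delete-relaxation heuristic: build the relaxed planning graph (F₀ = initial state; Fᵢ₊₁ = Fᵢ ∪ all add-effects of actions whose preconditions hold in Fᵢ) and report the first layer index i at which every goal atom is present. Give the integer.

2

F0 = init (10 atoms)
F1 = F0 ∪ {at(c), linked(a), marked(a,b), marked(a,f), marked(b,a), marked(b,b), marked(b,f), marked(f,b), marked(f,f)}  (19 atoms)
F2 = F1 ∪ {linked(f), marked(a,c), marked(b,c), marked(c,b), marked(f,c)}  (24 atoms)
goal ⊆ F2  ⇒  h_max = 2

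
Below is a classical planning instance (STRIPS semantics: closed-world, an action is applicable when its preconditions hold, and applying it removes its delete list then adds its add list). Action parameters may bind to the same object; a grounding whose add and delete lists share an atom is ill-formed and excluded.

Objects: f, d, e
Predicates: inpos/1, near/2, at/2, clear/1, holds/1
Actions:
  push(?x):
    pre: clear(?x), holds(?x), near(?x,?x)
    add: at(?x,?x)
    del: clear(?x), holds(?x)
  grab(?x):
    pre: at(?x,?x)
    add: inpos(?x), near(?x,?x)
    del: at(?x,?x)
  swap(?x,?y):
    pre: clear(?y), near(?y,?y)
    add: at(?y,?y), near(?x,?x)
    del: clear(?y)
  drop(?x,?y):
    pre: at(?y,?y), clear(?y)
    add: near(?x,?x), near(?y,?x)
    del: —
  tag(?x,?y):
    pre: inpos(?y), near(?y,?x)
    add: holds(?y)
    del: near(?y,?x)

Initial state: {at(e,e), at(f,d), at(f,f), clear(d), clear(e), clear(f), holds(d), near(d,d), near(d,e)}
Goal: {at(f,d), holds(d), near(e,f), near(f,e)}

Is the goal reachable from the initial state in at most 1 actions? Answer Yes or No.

No

1. drop(f,e)  →  {at(e,e), at(f,d), at(f,f), clear(d), clear(e), clear(f), holds(d), near(d,d), near(d,e), near(e,f), near(f,f)}
2. drop(e,f)  →  {at(e,e), at(f,d), at(f,f), clear(d), clear(e), clear(f), holds(d), near(d,d), near(d,e), near(e,e), near(e,f), near(f,e), near(f,f)}
optimal plan length = 2; 2 > 1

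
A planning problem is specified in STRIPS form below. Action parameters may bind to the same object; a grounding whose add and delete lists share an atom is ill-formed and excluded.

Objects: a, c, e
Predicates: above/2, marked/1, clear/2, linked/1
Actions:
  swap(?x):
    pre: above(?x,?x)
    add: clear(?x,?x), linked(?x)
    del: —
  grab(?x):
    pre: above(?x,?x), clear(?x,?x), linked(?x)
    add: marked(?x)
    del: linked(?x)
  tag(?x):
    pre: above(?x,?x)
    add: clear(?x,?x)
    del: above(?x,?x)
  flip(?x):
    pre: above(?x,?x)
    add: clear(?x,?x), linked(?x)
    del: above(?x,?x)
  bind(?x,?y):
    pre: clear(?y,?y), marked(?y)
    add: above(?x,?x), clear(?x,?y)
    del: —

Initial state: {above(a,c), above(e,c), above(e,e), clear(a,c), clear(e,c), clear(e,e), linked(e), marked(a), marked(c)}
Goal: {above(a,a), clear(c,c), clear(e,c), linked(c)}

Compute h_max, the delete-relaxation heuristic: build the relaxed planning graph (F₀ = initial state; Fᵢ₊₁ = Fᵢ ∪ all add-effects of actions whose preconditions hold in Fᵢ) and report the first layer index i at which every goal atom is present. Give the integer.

3

F0 = init (9 atoms)
F1 = F0 ∪ {marked(e)}  (10 atoms)
F2 = F1 ∪ {above(a,a), above(c,c), clear(a,e), clear(c,e)}  (14 atoms)
F3 = F2 ∪ {clear(a,a), clear(c,c), linked(a), linked(c)}  (18 atoms)
goal ⊆ F3  ⇒  h_max = 3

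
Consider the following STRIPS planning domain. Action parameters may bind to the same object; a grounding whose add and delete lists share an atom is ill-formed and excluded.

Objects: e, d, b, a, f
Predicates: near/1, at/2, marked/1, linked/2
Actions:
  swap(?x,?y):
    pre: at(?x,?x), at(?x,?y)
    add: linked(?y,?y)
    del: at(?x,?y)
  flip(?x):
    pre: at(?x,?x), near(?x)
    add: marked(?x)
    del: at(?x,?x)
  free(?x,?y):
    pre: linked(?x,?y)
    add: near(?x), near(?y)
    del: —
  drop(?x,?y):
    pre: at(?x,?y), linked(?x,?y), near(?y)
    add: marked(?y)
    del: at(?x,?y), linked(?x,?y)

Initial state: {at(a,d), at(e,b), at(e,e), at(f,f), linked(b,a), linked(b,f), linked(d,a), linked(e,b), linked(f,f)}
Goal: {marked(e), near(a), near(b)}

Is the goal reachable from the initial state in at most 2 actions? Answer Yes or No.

No

1. free(e,b)  →  {at(a,d), at(e,b), at(e,e), at(f,f), linked(b,a), linked(b,f), linked(d,a), linked(e,b), linked(f,f), near(b), near(e)}
2. flip(e)  →  {at(a,d), at(e,b), at(f,f), linked(b,a), linked(b,f), linked(d,a), linked(e,b), linked(f,f), marked(e), near(b), near(e)}
3. free(d,a)  →  {at(a,d), at(e,b), at(f,f), linked(b,a), linked(b,f), linked(d,a), linked(e,b), linked(f,f), marked(e), near(a), near(b), near(d), near(e)}
optimal plan length = 3; 3 > 2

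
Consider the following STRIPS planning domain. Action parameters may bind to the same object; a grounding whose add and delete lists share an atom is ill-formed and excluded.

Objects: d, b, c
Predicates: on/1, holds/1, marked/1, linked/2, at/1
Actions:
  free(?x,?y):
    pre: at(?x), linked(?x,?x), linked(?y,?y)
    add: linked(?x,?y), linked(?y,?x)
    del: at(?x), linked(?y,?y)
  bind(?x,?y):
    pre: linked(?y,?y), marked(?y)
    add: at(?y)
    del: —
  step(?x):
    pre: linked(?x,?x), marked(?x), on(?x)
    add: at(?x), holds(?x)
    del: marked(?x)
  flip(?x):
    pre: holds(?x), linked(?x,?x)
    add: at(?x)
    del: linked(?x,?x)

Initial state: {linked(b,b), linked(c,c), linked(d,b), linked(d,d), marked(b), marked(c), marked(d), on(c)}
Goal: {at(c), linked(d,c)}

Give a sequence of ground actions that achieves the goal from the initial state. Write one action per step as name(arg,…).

1. bind(d,d)  →  {at(d), linked(b,b), linked(c,c), linked(d,b), linked(d,d), marked(b), marked(c), marked(d), on(c)}
2. bind(d,c)  →  {at(c), at(d), linked(b,b), linked(c,c), linked(d,b), linked(d,d), marked(b), marked(c), marked(d), on(c)}
3. free(d,c)  →  {at(c), linked(b,b), linked(c,d), linked(d,b), linked(d,c), linked(d,d), marked(b), marked(c), marked(d), on(c)}

bind(d,d); bind(d,c); free(d,c)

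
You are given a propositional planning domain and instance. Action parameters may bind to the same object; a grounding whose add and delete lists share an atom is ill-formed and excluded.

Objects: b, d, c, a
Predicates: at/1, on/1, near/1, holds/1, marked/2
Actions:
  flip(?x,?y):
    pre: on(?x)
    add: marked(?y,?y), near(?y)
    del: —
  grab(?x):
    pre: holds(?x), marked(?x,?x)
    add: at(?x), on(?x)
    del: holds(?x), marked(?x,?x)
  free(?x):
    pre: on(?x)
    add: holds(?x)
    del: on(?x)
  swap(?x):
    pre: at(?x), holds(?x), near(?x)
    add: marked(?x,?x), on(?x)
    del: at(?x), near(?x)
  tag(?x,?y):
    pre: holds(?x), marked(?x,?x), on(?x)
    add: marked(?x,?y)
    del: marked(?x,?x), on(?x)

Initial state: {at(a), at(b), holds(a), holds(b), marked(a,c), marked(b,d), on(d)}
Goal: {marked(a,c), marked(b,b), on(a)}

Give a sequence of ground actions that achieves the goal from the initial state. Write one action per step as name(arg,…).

flip(d,b); flip(d,a); grab(a)

1. flip(d,b)  →  {at(a), at(b), holds(a), holds(b), marked(a,c), marked(b,b), marked(b,d), near(b), on(d)}
2. flip(d,a)  →  {at(a), at(b), holds(a), holds(b), marked(a,a), marked(a,c), marked(b,b), marked(b,d), near(a), near(b), on(d)}
3. grab(a)  →  {at(a), at(b), holds(b), marked(a,c), marked(b,b), marked(b,d), near(a), near(b), on(a), on(d)}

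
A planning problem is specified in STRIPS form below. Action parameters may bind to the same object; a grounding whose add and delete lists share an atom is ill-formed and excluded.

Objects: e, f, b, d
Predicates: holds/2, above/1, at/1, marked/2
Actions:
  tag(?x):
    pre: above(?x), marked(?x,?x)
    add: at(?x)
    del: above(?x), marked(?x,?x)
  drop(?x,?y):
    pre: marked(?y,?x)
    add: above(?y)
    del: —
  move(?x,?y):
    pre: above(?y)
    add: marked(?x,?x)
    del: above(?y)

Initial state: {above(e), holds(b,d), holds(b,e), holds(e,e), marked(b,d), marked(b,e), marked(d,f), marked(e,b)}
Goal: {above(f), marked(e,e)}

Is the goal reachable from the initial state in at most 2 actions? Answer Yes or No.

No

1. drop(e,b)  →  {above(b), above(e), holds(b,d), holds(b,e), holds(e,e), marked(b,d), marked(b,e), marked(d,f), marked(e,b)}
2. move(e,e)  →  {above(b), holds(b,d), holds(b,e), holds(e,e), marked(b,d), marked(b,e), marked(d,f), marked(e,b), marked(e,e)}
3. move(f,b)  →  {holds(b,d), holds(b,e), holds(e,e), marked(b,d), marked(b,e), marked(d,f), marked(e,b), marked(e,e), marked(f,f)}
4. drop(f,f)  →  {above(f), holds(b,d), holds(b,e), holds(e,e), marked(b,d), marked(b,e), marked(d,f), marked(e,b), marked(e,e), marked(f,f)}
optimal plan length = 4; 4 > 2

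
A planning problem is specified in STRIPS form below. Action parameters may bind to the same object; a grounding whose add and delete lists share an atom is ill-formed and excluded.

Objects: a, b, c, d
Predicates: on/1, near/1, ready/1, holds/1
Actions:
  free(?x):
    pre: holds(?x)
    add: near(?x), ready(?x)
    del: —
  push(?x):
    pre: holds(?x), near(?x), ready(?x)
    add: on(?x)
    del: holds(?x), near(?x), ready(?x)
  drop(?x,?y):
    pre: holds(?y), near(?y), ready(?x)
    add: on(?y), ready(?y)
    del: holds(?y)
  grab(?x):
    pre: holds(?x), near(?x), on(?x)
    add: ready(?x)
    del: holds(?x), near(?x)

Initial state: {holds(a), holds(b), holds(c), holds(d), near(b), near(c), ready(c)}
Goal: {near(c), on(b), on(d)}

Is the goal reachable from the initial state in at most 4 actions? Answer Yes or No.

1. free(d)  →  {holds(a), holds(b), holds(c), holds(d), near(b), near(c), near(d), ready(c), ready(d)}
2. push(d)  →  {holds(a), holds(b), holds(c), near(b), near(c), on(d), ready(c)}
3. drop(c,b)  →  {holds(a), holds(c), near(b), near(c), on(b), on(d), ready(b), ready(c)}
optimal plan length = 3; 3 ≤ 4

Yes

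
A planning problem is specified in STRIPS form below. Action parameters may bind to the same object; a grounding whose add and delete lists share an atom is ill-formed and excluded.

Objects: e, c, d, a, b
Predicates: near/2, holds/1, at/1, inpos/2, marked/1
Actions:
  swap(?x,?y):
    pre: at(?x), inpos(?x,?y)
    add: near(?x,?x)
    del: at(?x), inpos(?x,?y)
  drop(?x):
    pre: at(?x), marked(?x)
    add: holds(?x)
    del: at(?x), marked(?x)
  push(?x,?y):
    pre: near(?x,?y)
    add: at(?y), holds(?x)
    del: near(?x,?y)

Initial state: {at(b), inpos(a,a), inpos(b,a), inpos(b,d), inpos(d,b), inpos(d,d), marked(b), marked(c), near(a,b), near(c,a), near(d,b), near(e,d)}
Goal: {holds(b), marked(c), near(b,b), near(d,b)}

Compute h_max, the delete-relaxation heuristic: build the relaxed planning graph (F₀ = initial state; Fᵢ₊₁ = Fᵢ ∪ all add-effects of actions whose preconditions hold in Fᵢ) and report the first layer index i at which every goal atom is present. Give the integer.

1

F0 = init (12 atoms)
F1 = F0 ∪ {at(a), at(d), holds(a), holds(b), holds(c), holds(d), holds(e), near(b,b)}  (20 atoms)
goal ⊆ F1  ⇒  h_max = 1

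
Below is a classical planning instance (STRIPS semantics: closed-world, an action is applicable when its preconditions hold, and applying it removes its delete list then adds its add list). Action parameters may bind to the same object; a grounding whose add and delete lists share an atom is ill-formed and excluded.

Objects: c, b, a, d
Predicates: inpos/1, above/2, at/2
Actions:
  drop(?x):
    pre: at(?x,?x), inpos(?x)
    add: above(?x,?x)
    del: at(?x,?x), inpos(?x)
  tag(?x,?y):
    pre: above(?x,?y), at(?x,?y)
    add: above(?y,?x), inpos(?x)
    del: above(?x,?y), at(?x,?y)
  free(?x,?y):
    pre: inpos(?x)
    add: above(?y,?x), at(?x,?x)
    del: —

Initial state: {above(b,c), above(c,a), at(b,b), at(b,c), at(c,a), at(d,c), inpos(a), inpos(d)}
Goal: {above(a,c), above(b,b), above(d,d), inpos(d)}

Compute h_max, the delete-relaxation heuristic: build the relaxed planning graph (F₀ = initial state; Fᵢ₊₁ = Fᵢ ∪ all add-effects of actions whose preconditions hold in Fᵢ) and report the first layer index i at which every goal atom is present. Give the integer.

F0 = init (8 atoms)
F1 = F0 ∪ {above(a,a), above(a,c), above(a,d), above(b,a), above(b,d), above(c,b), above(c,d), above(d,a), above(d,d), at(a,a), at(d,d), inpos(b), inpos(c)}  (21 atoms)
F2 = F1 ∪ {above(a,b), above(b,b), above(c,c), above(d,b), above(d,c), at(c,c)}  (27 atoms)
goal ⊆ F2  ⇒  h_max = 2

2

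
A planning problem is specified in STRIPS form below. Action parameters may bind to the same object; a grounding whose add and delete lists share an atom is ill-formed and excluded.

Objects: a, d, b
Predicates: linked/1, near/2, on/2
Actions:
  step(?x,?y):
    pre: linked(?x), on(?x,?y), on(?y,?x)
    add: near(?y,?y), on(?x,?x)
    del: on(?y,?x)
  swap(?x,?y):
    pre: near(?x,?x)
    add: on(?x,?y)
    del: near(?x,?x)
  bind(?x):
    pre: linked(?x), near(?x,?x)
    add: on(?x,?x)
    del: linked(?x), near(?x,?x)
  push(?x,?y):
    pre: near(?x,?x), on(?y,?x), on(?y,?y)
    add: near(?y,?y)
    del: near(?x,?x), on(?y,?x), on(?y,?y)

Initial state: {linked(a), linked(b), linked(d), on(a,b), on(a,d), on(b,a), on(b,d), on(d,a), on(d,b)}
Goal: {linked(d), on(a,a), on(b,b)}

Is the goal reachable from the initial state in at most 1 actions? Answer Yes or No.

No

1. step(a,d)  →  {linked(a), linked(b), linked(d), near(d,d), on(a,a), on(a,b), on(a,d), on(b,a), on(b,d), on(d,b)}
2. step(b,a)  →  {linked(a), linked(b), linked(d), near(a,a), near(d,d), on(a,a), on(a,d), on(b,a), on(b,b), on(b,d), on(d,b)}
optimal plan length = 2; 2 > 1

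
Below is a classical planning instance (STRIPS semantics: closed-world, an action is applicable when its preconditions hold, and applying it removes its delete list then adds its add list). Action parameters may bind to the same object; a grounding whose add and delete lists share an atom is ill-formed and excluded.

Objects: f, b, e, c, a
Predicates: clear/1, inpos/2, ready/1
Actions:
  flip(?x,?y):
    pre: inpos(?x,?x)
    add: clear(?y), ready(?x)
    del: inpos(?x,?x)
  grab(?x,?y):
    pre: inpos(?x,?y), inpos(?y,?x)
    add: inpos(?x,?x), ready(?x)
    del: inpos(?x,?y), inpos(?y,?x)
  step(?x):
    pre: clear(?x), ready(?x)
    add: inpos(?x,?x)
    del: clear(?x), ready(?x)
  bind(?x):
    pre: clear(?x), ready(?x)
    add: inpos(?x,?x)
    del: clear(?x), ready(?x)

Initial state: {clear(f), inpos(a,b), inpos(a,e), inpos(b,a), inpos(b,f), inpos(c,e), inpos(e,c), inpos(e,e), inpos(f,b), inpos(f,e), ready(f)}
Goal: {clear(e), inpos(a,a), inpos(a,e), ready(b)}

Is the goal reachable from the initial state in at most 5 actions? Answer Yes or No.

Yes

1. flip(e,e)  →  {clear(e), clear(f), inpos(a,b), inpos(a,e), inpos(b,a), inpos(b,f), inpos(c,e), inpos(e,c), inpos(f,b), inpos(f,e), ready(e), ready(f)}
2. grab(b,f)  →  {clear(e), clear(f), inpos(a,b), inpos(a,e), inpos(b,a), inpos(b,b), inpos(c,e), inpos(e,c), inpos(f,e), ready(b), ready(e), ready(f)}
3. grab(a,b)  →  {clear(e), clear(f), inpos(a,a), inpos(a,e), inpos(b,b), inpos(c,e), inpos(e,c), inpos(f,e), ready(a), ready(b), ready(e), ready(f)}
optimal plan length = 3; 3 ≤ 5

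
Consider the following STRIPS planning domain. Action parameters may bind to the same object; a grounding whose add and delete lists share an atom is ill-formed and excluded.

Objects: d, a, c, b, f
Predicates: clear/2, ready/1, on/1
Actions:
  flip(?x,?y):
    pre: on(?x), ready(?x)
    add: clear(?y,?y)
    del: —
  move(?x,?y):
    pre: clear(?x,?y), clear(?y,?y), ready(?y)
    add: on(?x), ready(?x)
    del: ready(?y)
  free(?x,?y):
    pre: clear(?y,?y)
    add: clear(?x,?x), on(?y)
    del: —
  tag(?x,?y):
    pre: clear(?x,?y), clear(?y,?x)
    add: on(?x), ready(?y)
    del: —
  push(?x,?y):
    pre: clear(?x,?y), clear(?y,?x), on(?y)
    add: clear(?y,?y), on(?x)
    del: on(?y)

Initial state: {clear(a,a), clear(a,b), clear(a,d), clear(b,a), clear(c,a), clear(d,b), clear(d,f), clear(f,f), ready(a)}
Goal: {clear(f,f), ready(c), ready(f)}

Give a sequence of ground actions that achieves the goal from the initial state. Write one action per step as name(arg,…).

1. move(c,a)  →  {clear(a,a), clear(a,b), clear(a,d), clear(b,a), clear(c,a), clear(d,b), clear(d,f), clear(f,f), on(c), ready(c)}
2. tag(f,f)  →  {clear(a,a), clear(a,b), clear(a,d), clear(b,a), clear(c,a), clear(d,b), clear(d,f), clear(f,f), on(c), on(f), ready(c), ready(f)}

move(c,a); tag(f,f)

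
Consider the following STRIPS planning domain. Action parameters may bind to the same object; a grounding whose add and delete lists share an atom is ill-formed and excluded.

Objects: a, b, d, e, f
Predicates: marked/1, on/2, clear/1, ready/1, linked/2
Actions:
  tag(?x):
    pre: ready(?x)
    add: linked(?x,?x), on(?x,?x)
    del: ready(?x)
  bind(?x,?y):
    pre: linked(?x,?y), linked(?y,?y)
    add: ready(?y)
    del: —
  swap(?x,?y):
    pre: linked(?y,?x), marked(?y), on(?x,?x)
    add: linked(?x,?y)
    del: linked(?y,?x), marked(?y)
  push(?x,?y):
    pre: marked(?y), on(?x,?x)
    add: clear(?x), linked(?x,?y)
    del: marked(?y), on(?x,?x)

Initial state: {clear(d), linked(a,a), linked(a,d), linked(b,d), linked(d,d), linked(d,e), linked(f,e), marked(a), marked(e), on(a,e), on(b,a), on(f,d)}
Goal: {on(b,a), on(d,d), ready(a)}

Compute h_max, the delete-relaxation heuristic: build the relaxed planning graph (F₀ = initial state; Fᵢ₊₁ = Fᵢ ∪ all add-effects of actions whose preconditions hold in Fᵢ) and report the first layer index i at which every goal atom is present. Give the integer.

F0 = init (12 atoms)
F1 = F0 ∪ {ready(a), ready(d)}  (14 atoms)
F2 = F1 ∪ {on(a,a), on(d,d)}  (16 atoms)
goal ⊆ F2  ⇒  h_max = 2

2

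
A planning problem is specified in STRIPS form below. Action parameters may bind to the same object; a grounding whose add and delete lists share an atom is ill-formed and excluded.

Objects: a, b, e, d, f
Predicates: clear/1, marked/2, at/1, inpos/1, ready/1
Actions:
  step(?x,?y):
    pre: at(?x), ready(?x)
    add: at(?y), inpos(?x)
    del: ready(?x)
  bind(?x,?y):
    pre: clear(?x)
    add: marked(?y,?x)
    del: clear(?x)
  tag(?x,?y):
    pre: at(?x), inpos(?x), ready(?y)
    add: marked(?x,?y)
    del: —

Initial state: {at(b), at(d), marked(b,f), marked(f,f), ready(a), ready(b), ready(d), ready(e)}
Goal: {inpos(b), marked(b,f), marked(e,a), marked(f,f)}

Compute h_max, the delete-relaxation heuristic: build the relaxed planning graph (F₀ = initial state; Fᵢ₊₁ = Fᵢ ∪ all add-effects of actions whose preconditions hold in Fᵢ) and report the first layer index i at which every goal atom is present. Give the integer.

3

F0 = init (8 atoms)
F1 = F0 ∪ {at(a), at(e), at(f), inpos(b), inpos(d)}  (13 atoms)
F2 = F1 ∪ {inpos(a), inpos(e), marked(b,a), marked(b,b), marked(b,d), marked(b,e), marked(d,a), marked(d,b), marked(d,d), marked(d,e)}  (23 atoms)
F3 = F2 ∪ {marked(a,a), marked(a,b), marked(a,d), marked(a,e), marked(e,a), marked(e,b), marked(e,d), marked(e,e)}  (31 atoms)
goal ⊆ F3  ⇒  h_max = 3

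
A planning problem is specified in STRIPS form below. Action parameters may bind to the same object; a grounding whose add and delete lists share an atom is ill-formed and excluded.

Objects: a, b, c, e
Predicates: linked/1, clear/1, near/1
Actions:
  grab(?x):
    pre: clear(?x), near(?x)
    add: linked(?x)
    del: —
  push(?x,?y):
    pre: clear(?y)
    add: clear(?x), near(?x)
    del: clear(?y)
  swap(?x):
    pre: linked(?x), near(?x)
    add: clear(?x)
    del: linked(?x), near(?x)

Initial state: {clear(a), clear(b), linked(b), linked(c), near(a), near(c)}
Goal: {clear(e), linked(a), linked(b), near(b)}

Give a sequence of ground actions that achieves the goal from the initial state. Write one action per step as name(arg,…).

1. grab(a)  →  {clear(a), clear(b), linked(a), linked(b), linked(c), near(a), near(c)}
2. push(b,a)  →  {clear(b), linked(a), linked(b), linked(c), near(a), near(b), near(c)}
3. push(e,b)  →  {clear(e), linked(a), linked(b), linked(c), near(a), near(b), near(c), near(e)}

grab(a); push(b,a); push(e,b)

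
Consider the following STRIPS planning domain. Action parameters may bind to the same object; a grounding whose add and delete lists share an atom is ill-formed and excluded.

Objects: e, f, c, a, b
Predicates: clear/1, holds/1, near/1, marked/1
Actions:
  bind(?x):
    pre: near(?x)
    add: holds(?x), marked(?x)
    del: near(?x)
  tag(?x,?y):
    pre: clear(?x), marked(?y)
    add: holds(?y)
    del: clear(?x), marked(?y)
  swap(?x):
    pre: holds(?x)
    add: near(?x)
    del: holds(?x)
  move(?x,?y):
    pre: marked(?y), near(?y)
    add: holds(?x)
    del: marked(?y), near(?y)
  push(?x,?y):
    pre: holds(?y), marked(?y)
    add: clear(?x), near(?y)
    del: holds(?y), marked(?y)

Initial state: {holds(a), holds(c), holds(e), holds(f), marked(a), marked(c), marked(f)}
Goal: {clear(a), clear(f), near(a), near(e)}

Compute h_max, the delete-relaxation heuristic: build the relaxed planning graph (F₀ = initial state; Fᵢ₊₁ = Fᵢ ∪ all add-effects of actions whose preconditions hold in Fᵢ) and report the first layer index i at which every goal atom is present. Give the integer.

F0 = init (7 atoms)
F1 = F0 ∪ {clear(a), clear(b), clear(c), clear(e), clear(f), near(a), near(c), near(e), near(f)}  (16 atoms)
goal ⊆ F1  ⇒  h_max = 1

1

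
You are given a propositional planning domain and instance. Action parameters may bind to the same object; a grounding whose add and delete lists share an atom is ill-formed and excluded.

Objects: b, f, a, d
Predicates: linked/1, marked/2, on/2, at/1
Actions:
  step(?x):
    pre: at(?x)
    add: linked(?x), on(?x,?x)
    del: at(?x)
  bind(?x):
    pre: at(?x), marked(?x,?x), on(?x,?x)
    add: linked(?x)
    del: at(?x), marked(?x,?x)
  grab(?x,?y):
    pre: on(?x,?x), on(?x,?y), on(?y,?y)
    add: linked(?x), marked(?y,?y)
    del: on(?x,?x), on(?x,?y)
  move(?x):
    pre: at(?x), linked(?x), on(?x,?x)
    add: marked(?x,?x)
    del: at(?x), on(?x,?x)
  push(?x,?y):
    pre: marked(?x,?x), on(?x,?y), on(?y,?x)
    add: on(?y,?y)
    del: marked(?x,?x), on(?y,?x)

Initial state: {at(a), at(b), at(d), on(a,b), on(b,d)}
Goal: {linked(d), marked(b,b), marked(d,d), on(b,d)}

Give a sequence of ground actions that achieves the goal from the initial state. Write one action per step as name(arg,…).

step(b); step(d); grab(b,b); grab(d,d)

1. step(b)  →  {at(a), at(d), linked(b), on(a,b), on(b,b), on(b,d)}
2. step(d)  →  {at(a), linked(b), linked(d), on(a,b), on(b,b), on(b,d), on(d,d)}
3. grab(b,b)  →  {at(a), linked(b), linked(d), marked(b,b), on(a,b), on(b,d), on(d,d)}
4. grab(d,d)  →  {at(a), linked(b), linked(d), marked(b,b), marked(d,d), on(a,b), on(b,d)}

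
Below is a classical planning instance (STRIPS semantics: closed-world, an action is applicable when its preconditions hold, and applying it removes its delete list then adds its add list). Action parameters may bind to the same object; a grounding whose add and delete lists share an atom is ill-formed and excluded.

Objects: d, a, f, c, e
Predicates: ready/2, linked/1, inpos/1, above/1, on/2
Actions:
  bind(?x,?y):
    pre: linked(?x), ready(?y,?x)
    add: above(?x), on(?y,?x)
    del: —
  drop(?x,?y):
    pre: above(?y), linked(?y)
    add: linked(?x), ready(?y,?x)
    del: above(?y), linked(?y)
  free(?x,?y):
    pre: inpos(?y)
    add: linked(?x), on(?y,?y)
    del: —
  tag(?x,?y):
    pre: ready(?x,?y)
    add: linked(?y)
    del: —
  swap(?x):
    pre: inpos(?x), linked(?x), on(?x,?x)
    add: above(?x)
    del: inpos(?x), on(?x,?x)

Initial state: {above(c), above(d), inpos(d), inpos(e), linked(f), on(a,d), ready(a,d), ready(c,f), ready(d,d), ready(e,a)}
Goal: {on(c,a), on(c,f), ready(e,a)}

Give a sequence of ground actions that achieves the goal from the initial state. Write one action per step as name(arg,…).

1. bind(f,c)  →  {above(c), above(d), above(f), inpos(d), inpos(e), linked(f), on(a,d), on(c,f), ready(a,d), ready(c,f), ready(d,d), ready(e,a)}
2. drop(c,f)  →  {above(c), above(d), inpos(d), inpos(e), linked(c), on(a,d), on(c,f), ready(a,d), ready(c,f), ready(d,d), ready(e,a), ready(f,c)}
3. drop(a,c)  →  {above(d), inpos(d), inpos(e), linked(a), on(a,d), on(c,f), ready(a,d), ready(c,a), ready(c,f), ready(d,d), ready(e,a), ready(f,c)}
4. bind(a,c)  →  {above(a), above(d), inpos(d), inpos(e), linked(a), on(a,d), on(c,a), on(c,f), ready(a,d), ready(c,a), ready(c,f), ready(d,d), ready(e,a), ready(f,c)}

bind(f,c); drop(c,f); drop(a,c); bind(a,c)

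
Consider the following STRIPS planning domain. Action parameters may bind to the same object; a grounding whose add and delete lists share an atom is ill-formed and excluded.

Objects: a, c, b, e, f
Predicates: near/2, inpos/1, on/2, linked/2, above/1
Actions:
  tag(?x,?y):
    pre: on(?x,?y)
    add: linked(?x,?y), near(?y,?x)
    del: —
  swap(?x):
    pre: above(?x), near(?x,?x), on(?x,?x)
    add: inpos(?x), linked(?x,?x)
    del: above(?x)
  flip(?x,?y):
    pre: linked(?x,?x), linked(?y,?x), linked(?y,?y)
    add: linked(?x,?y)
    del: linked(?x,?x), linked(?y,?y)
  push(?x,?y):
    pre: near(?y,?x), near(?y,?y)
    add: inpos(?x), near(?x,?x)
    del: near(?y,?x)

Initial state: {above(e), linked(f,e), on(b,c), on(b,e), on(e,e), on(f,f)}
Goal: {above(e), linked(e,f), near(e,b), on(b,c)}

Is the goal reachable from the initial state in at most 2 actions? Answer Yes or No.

1. tag(b,e)  →  {above(e), linked(b,e), linked(f,e), near(e,b), on(b,c), on(b,e), on(e,e), on(f,f)}
2. tag(e,e)  →  {above(e), linked(b,e), linked(e,e), linked(f,e), near(e,b), near(e,e), on(b,c), on(b,e), on(e,e), on(f,f)}
3. tag(f,f)  →  {above(e), linked(b,e), linked(e,e), linked(f,e), linked(f,f), near(e,b), near(e,e), near(f,f), on(b,c), on(b,e), on(e,e), on(f,f)}
4. flip(e,f)  →  {above(e), linked(b,e), linked(e,f), linked(f,e), near(e,b), near(e,e), near(f,f), on(b,c), on(b,e), on(e,e), on(f,f)}
optimal plan length = 4; 4 > 2

No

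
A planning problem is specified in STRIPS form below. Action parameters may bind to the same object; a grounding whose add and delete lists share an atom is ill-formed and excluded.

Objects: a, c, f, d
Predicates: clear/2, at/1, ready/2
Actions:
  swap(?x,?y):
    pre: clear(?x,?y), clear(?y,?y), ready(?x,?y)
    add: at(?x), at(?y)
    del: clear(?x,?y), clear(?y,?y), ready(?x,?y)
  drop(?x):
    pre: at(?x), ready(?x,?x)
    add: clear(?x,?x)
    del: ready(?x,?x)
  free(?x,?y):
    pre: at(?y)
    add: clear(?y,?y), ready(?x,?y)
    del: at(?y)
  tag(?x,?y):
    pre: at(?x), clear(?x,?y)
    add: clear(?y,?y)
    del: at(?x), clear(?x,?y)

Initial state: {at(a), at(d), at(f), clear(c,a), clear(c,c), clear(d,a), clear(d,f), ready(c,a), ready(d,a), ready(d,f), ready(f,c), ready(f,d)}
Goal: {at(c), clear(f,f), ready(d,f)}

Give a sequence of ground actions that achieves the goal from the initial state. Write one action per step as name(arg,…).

free(a,a); swap(c,a); free(a,f)

1. free(a,a)  →  {at(d), at(f), clear(a,a), clear(c,a), clear(c,c), clear(d,a), clear(d,f), ready(a,a), ready(c,a), ready(d,a), ready(d,f), ready(f,c), ready(f,d)}
2. swap(c,a)  →  {at(a), at(c), at(d), at(f), clear(c,c), clear(d,a), clear(d,f), ready(a,a), ready(d,a), ready(d,f), ready(f,c), ready(f,d)}
3. free(a,f)  →  {at(a), at(c), at(d), clear(c,c), clear(d,a), clear(d,f), clear(f,f), ready(a,a), ready(a,f), ready(d,a), ready(d,f), ready(f,c), ready(f,d)}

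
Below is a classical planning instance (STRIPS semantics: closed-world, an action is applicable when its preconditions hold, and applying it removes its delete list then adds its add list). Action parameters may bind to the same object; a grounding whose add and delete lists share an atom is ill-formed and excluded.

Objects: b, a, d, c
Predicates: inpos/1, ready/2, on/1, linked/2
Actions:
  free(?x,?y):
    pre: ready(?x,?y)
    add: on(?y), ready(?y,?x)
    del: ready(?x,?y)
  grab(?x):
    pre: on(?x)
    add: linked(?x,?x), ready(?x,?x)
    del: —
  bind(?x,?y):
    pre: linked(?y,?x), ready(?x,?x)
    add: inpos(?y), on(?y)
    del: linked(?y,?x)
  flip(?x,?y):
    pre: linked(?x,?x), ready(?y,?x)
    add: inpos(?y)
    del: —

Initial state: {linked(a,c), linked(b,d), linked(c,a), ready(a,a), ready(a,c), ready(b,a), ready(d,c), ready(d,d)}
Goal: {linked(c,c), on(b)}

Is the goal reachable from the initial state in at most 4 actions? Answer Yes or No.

1. free(a,c)  →  {linked(a,c), linked(b,d), linked(c,a), on(c), ready(a,a), ready(b,a), ready(c,a), ready(d,c), ready(d,d)}
2. grab(c)  →  {linked(a,c), linked(b,d), linked(c,a), linked(c,c), on(c), ready(a,a), ready(b,a), ready(c,a), ready(c,c), ready(d,c), ready(d,d)}
3. bind(d,b)  →  {inpos(b), linked(a,c), linked(c,a), linked(c,c), on(b), on(c), ready(a,a), ready(b,a), ready(c,a), ready(c,c), ready(d,c), ready(d,d)}
optimal plan length = 3; 3 ≤ 4

Yes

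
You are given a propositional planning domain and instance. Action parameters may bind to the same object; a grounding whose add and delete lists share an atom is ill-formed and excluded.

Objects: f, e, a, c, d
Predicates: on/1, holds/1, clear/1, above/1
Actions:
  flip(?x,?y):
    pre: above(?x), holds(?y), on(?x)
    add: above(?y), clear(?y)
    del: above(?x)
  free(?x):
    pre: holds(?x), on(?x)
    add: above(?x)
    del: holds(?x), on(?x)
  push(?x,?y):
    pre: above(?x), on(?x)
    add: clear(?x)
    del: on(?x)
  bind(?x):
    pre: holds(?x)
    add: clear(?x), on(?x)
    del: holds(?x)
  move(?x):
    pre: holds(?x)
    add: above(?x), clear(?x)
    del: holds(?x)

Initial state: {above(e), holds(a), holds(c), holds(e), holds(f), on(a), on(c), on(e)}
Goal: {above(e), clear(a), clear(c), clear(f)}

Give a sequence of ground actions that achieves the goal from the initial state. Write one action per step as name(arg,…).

1. bind(f)  →  {above(e), clear(f), holds(a), holds(c), holds(e), on(a), on(c), on(e), on(f)}
2. bind(a)  →  {above(e), clear(a), clear(f), holds(c), holds(e), on(a), on(c), on(e), on(f)}
3. bind(c)  →  {above(e), clear(a), clear(c), clear(f), holds(e), on(a), on(c), on(e), on(f)}

bind(f); bind(a); bind(c)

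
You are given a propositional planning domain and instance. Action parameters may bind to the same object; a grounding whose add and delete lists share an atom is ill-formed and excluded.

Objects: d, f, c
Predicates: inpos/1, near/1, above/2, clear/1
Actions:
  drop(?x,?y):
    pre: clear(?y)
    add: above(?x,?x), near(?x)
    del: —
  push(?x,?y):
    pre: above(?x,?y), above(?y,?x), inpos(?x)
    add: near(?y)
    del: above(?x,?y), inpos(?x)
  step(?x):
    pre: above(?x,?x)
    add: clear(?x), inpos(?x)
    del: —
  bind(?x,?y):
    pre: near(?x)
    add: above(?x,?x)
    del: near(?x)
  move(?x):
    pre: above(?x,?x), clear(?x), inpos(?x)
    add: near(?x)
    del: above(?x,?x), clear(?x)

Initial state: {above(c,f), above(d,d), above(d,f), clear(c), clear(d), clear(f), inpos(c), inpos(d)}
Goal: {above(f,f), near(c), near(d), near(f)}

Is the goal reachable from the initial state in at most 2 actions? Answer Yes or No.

1. drop(d,d)  →  {above(c,f), above(d,d), above(d,f), clear(c), clear(d), clear(f), inpos(c), inpos(d), near(d)}
2. drop(f,d)  →  {above(c,f), above(d,d), above(d,f), above(f,f), clear(c), clear(d), clear(f), inpos(c), inpos(d), near(d), near(f)}
3. drop(c,d)  →  {above(c,c), above(c,f), above(d,d), above(d,f), above(f,f), clear(c), clear(d), clear(f), inpos(c), inpos(d), near(c), near(d), near(f)}
optimal plan length = 3; 3 > 2

No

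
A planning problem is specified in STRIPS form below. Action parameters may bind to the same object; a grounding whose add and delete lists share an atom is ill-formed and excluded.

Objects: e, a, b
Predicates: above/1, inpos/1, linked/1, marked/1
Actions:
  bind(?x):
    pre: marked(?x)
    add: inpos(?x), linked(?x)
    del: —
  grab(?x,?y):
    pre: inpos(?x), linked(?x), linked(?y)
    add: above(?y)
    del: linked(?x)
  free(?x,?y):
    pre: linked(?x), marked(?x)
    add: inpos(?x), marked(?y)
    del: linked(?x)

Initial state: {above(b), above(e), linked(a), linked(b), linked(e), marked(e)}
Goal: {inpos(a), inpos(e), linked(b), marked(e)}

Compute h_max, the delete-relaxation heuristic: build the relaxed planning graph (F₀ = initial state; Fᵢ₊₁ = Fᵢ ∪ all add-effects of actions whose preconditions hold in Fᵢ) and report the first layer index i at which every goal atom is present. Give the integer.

F0 = init (6 atoms)
F1 = F0 ∪ {inpos(e), marked(a), marked(b)}  (9 atoms)
F2 = F1 ∪ {above(a), inpos(a), inpos(b)}  (12 atoms)
goal ⊆ F2  ⇒  h_max = 2

2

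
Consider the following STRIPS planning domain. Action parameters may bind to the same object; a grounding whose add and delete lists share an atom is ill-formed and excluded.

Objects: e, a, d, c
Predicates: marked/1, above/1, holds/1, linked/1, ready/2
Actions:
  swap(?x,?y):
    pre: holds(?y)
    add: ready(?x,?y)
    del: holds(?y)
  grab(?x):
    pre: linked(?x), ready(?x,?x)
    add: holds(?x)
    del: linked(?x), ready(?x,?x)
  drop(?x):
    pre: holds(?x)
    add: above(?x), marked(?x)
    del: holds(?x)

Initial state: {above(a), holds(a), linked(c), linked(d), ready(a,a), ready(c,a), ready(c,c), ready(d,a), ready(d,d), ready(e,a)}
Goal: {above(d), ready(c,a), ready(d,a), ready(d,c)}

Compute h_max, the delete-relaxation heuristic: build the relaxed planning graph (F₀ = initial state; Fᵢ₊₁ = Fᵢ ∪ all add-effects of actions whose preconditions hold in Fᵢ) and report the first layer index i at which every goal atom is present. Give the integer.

F0 = init (10 atoms)
F1 = F0 ∪ {holds(c), holds(d), marked(a)}  (13 atoms)
F2 = F1 ∪ {above(c), above(d), marked(c), marked(d), ready(a,c), ready(a,d), ready(c,d), ready(d,c), ready(e,c), ready(e,d)}  (23 atoms)
goal ⊆ F2  ⇒  h_max = 2

2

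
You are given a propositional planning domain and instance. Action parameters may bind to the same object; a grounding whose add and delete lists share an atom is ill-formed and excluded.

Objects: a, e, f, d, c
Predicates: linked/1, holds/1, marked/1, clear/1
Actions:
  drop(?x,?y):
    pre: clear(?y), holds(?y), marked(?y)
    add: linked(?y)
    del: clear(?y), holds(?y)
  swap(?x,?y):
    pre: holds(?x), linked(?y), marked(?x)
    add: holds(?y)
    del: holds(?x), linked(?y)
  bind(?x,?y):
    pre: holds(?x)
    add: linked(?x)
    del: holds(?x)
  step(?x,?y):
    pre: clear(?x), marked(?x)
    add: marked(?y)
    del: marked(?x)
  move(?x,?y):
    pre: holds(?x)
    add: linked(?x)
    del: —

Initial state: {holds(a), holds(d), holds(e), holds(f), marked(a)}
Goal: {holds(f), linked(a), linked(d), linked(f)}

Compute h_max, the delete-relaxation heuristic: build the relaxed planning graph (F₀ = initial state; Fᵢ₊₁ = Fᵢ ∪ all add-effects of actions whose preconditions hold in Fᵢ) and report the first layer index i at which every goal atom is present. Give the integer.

1

F0 = init (5 atoms)
F1 = F0 ∪ {linked(a), linked(d), linked(e), linked(f)}  (9 atoms)
goal ⊆ F1  ⇒  h_max = 1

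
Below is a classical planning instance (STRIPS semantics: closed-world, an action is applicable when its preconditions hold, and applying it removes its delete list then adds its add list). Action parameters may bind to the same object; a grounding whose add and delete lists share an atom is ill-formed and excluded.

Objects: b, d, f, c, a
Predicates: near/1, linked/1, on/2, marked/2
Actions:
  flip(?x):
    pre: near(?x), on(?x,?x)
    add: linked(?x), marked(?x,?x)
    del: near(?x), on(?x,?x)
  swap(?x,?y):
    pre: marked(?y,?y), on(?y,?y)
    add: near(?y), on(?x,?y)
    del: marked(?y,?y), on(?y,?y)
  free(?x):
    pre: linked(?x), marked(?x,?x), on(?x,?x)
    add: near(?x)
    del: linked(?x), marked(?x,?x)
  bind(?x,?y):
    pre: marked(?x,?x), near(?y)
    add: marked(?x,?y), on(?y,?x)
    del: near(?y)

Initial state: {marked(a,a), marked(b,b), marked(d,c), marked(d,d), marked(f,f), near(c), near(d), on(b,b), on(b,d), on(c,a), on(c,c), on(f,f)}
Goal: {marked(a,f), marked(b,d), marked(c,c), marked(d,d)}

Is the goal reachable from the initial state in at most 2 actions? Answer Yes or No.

No

1. flip(c)  →  {linked(c), marked(a,a), marked(b,b), marked(c,c), marked(d,c), marked(d,d), marked(f,f), near(d), on(b,b), on(b,d), on(c,a), on(f,f)}
2. swap(b,f)  →  {linked(c), marked(a,a), marked(b,b), marked(c,c), marked(d,c), marked(d,d), near(d), near(f), on(b,b), on(b,d), on(b,f), on(c,a)}
3. bind(b,d)  →  {linked(c), marked(a,a), marked(b,b), marked(b,d), marked(c,c), marked(d,c), marked(d,d), near(f), on(b,b), on(b,d), on(b,f), on(c,a), on(d,b)}
4. bind(a,f)  →  {linked(c), marked(a,a), marked(a,f), marked(b,b), marked(b,d), marked(c,c), marked(d,c), marked(d,d), on(b,b), on(b,d), on(b,f), on(c,a), on(d,b), on(f,a)}
optimal plan length = 4; 4 > 2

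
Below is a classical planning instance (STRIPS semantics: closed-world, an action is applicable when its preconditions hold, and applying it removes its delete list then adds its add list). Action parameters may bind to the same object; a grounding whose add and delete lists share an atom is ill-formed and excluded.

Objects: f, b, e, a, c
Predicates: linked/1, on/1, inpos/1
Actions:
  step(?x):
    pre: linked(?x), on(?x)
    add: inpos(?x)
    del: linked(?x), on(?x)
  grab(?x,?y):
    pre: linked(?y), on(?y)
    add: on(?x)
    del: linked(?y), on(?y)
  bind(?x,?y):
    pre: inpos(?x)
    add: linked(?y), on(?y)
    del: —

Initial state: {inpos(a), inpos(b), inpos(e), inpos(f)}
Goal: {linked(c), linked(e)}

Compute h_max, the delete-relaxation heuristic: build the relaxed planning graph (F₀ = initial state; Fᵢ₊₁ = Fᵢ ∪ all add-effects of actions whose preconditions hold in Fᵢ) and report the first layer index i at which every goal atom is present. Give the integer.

1

F0 = init (4 atoms)
F1 = F0 ∪ {linked(a), linked(b), linked(c), linked(e), linked(f), on(a), on(b), on(c), on(e), on(f)}  (14 atoms)
goal ⊆ F1  ⇒  h_max = 1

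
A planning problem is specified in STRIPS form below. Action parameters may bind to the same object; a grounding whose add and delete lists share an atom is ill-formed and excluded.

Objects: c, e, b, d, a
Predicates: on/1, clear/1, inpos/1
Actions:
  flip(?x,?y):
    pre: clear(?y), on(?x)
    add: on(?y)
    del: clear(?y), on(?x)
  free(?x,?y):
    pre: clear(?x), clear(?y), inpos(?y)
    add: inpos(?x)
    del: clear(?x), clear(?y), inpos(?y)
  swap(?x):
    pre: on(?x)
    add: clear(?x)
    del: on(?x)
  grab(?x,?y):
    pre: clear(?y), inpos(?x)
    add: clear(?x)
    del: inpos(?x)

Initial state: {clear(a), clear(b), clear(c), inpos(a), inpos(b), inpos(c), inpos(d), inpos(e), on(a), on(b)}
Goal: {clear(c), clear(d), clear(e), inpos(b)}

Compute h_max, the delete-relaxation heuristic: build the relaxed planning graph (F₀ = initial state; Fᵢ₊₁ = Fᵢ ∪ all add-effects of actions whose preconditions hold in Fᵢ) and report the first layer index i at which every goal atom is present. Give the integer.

1

F0 = init (10 atoms)
F1 = F0 ∪ {clear(d), clear(e), on(c)}  (13 atoms)
goal ⊆ F1  ⇒  h_max = 1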